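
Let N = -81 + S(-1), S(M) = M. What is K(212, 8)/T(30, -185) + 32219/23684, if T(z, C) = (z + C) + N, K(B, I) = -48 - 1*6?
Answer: 2971613/1871036 ≈ 1.5882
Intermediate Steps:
N = -82 (N = -81 - 1 = -82)
K(B, I) = -54 (K(B, I) = -48 - 6 = -54)
T(z, C) = -82 + C + z (T(z, C) = (z + C) - 82 = (C + z) - 82 = -82 + C + z)
K(212, 8)/T(30, -185) + 32219/23684 = -54/(-82 - 185 + 30) + 32219/23684 = -54/(-237) + 32219*(1/23684) = -54*(-1/237) + 32219/23684 = 18/79 + 32219/23684 = 2971613/1871036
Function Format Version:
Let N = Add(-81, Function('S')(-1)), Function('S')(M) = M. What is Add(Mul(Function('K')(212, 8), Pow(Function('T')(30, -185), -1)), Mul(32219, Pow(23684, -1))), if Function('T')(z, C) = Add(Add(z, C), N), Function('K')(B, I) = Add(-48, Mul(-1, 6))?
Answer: Rational(2971613, 1871036) ≈ 1.5882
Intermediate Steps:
N = -82 (N = Add(-81, -1) = -82)
Function('K')(B, I) = -54 (Function('K')(B, I) = Add(-48, -6) = -54)
Function('T')(z, C) = Add(-82, C, z) (Function('T')(z, C) = Add(Add(z, C), -82) = Add(Add(C, z), -82) = Add(-82, C, z))
Add(Mul(Function('K')(212, 8), Pow(Function('T')(30, -185), -1)), Mul(32219, Pow(23684, -1))) = Add(Mul(-54, Pow(Add(-82, -185, 30), -1)), Mul(32219, Pow(23684, -1))) = Add(Mul(-54, Pow(-237, -1)), Mul(32219, Rational(1, 23684))) = Add(Mul(-54, Rational(-1, 237)), Rational(32219, 23684)) = Add(Rational(18, 79), Rational(32219, 23684)) = Rational(2971613, 1871036)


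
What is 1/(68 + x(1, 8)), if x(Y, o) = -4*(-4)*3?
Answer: 1/116 ≈ 0.0086207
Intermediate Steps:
x(Y, o) = 48 (x(Y, o) = 16*3 = 48)
1/(68 + x(1, 8)) = 1/(68 + 48) = 1/116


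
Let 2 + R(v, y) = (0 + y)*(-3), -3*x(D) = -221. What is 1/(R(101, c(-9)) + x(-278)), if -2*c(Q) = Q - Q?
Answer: 3/215 ≈ 0.013953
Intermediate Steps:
c(Q) = 0 (c(Q) = -(Q - Q)/2 = -1/2*0 = 0)
x(D) = 221/3 (x(D) = -1/3*(-221) = 221/3)
R(v, y) = -2 - 3*y (R(v, y) = -2 + (0 + y)*(-3) = -2 + y*(-3) = -2 - 3*y)
1/(R(101, c(-9)) + x(-278)) = 1/((-2 - 3*0) + 221/3) = 1/((-2 + 0) + 221/3) = 1/(-2 + 221/3) = 1/(215/3) = 3/215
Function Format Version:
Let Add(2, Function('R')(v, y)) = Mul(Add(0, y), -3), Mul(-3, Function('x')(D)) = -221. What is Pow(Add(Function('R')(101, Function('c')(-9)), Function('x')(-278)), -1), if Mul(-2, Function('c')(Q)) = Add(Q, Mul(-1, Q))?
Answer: Rational(3, 215) ≈ 0.013953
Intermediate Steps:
Function('c')(Q) = 0 (Function('c')(Q) = Mul(Rational(-1, 2), Add(Q, Mul(-1, Q))) = Mul(Rational(-1, 2), 0) = 0)
Function('x')(D) = Rational(221, 3) (Function('x')(D) = Mul(Rational(-1, 3), -221) = Rational(221, 3))
Function('R')(v, y) = Add(-2, Mul(-3, y)) (Function('R')(v, y) = Add(-2, Mul(Add(0, y), -3)) = Add(-2, Mul(y, -3)) = Add(-2, Mul(-3, y)))
Pow(Add(Function('R')(101, Function('c')(-9)), Function('x')(-278)), -1) = Pow(Add(Add(-2, Mul(-3, 0)), Rational(221, 3)), -1) = Pow(Add(Add(-2, 0), Rational(221, 3)), -1) = Pow(Add(-2, Rational(221, 3)), -1) = Pow(Rational(215, 3), -1) = Rational(3, 215)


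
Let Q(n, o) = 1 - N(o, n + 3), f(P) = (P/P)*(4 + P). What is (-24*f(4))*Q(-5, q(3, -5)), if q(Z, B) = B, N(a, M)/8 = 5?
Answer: 7488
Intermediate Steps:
N(a, M) = 40 (N(a, M) = 8*5 = 40)
f(P) = 4 + P (f(P) = 1*(4 + P) = 4 + P)
Q(n, o) = -39 (Q(n, o) = 1 - 1*40 = 1 - 40 = -39)
(-24*f(4))*Q(-5, q(3, -5)) = -24*(4 + 4)*(-39) = -24*8*(-39) = -192*(-39) = 7488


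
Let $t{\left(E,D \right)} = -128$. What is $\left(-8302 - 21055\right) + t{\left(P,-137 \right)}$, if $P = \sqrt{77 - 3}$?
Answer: $-29485$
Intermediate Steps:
$P = \sqrt{74} \approx 8.6023$
$\left(-8302 - 21055\right) + t{\left(P,-137 \right)} = \left(-8302 - 21055\right) - 128 = -29357 - 128 = -29485$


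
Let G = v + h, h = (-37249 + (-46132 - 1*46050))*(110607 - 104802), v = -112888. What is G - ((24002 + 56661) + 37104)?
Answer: -751577610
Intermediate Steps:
h = -751346955 (h = (-37249 + (-46132 - 46050))*5805 = (-37249 - 92182)*5805 = -129431*5805 = -751346955)
G = -751459843 (G = -112888 - 751346955 = -751459843)
G - ((24002 + 56661) + 37104) = -751459843 - ((24002 + 56661) + 37104) = -751459843 - (80663 + 37104) = -751459843 - 1*117767 = -751459843 - 117767 = -751577610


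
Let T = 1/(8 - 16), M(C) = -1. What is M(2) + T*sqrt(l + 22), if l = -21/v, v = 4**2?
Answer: -1 - sqrt(331)/32 ≈ -1.5685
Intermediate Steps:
v = 16
l = -21/16 ≈ -1.3125
T = -1/8 (T = 1/(-8) = -1/8 ≈ -0.12500)
M(2) + T*sqrt(l + 22) = -1 - sqrt(-21/16 + 22)/8 = -1 - sqrt(331)/32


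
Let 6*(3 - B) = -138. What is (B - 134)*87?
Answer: -9396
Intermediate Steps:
B = 26 (B = 3 - 1/6*(-138) = 3 + 23 = 26)
(B - 134)*87 = (26 - 134)*87 = -108*87 = -9396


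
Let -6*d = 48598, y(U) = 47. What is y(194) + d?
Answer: -24158/3 ≈ -8052.7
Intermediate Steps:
d = -24299/3 (d = -⅙*48598 = -24299/3 ≈ -8099.7)
y(194) + d = 47 - 24299/3 = -24158/3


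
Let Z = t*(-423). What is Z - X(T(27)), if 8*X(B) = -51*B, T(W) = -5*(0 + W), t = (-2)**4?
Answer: -61029/8 ≈ -7628.6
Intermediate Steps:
t = 16
Z = -6768 (Z = 16*(-423) = -6768)
T(W) = -5*W
X(B) = -51*B/8 (X(B) = (-51*B)/8 = -51*B/8)
Z - X(T(27)) = -6768 - (-51)*(-5*27)/8 = -6768 - (-51)*(-135)/8 = -6768 - 1*6885/8 = -6768 - 6885/8 = -61029/8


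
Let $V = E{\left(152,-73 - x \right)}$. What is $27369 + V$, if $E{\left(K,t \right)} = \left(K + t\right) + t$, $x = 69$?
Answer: $27237$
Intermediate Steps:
$E{\left(K,t \right)} = K + 2 t$
$V = -132$ ($V = 152 + 2 \left(-73 - 69\right) = 152 + 2 \left(-142\right) = 152 - 284 = -132$)
$27369 + V = 27369 - 132 = 27237$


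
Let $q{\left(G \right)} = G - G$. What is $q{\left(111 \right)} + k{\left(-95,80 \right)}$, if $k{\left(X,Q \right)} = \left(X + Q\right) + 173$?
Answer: $158$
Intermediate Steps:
$k{\left(X,Q \right)} = 173 + Q + X$ ($k{\left(X,Q \right)} = \left(Q + X\right) + 173 = 173 + Q + X$)
$q{\left(G \right)} = 0$
$q{\left(111 \right)} + k{\left(-95,80 \right)} = 0 + \left(173 + 80 - 95\right) = 0 + 158 = 158$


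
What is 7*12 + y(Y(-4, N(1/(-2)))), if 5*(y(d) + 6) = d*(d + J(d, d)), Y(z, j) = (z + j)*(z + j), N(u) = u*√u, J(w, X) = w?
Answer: 28097/160 + 127*I*√2/5 ≈ 175.61 + 35.921*I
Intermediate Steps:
N(u) = u^(3/2)
Y(z, j) = (j + z)² (Y(z, j) = (j + z)*(j + z) = (j + z)²)
y(d) = -6 + 2*d²/5 (y(d) = -6 + (d*(d + d))/5 = -6 + (d*(2*d))/5 = -6 + (2*d²)/5 = -6 + 2*d²/5)
7*12 + y(Y(-4, N(1/(-2)))) = 7*12 + (-6 + 2*(((1/(-2))^(3/2) - 4)²)²/5) = 84 + (-6 + 2*(((-½)^(3/2) - 4)²)²/5) = 84 + (-6 + 2*((-I*√2/4 - 4)²)²/5) = 84 + (-6 + 2*((-4 - I*√2/4)²)²/5) = 84 + (-6 + 2*(-4 - I*√2/4)⁴/5) = 78 + 2*(-4 - I*√2/4)⁴/5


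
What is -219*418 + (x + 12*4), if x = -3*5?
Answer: -91509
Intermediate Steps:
x = -15
-219*418 + (x + 12*4) = -219*418 + (-15 + 12*4) = -91542 + (-15 + 48) = -91542 + 33 = -91509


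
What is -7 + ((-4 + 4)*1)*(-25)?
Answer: -7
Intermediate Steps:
-7 + ((-4 + 4)*1)*(-25) = -7 + (0*1)*(-25) = -7 + 0*(-25) = -7 + 0 = -7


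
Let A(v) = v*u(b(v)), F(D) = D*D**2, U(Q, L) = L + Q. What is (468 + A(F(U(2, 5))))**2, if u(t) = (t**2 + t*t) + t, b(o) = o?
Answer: 6532734131259561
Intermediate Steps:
u(t) = t + 2*t**2 (u(t) = (t**2 + t**2) + t = 2*t**2 + t = t + 2*t**2)
F(D) = D**3
A(v) = v**2*(1 + 2*v) (A(v) = v*(v*(1 + 2*v)) = v**2*(1 + 2*v))
(468 + A(F(U(2, 5))))**2 = (468 + ((5 + 2)**3)**2*(1 + 2*(5 + 2)**3))**2 = (468 + (7**3)**2*(1 + 2*7**3))**2 = (468 + 343**2*(1 + 2*343))**2 = (468 + 117649*(1 + 686))**2 = (468 + 117649*687)**2 = (468 + 80824863)**2 = 80825331**2 = 6532734131259561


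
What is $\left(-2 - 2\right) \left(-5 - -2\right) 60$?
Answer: $720$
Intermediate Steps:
$\left(-2 - 2\right) \left(-5 - -2\right) 60 = - 4 \left(-5 + 2\right) 60 = \left(-4\right) \left(-3\right) 60 = 12 \cdot 60 = 720$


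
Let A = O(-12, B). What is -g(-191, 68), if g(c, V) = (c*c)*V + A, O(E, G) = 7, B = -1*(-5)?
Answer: -2480715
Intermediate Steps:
B = 5
A = 7
g(c, V) = 7 + V*c**2 (g(c, V) = (c*c)*V + 7 = c**2*V + 7 = V*c**2 + 7 = 7 + V*c**2)
-g(-191, 68) = -(7 + 68*(-191)**2) = -(7 + 68*36481) = -(7 + 2480708) = -1*2480715 = -2480715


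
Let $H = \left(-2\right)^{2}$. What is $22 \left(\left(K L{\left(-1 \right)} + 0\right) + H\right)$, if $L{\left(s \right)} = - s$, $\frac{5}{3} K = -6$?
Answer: $\frac{44}{5} \approx 8.8$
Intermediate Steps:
$K = - \frac{18}{5}$ ($K = \frac{3}{5} \left(-6\right) = - \frac{18}{5} \approx -3.6$)
$H = 4$
$22 \left(\left(K L{\left(-1 \right)} + 0\right) + H\right) = 22 \left(\left(- \frac{18 \left(\left(-1\right) \left(-1\right)\right)}{5} + 0\right) + 4\right) = 22 \left(\left(\left(- \frac{18}{5}\right) 1 + 0\right) + 4\right) = 22 \left(\left(- \frac{18}{5} + 0\right) + 4\right) = 22 \left(- \frac{18}{5} + 4\right) = 22 \cdot \frac{2}{5} = \frac{44}{5}$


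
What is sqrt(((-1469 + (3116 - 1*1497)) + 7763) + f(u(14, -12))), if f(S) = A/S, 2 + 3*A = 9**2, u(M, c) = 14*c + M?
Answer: sqrt(1688945874)/462 ≈ 88.954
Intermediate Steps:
u(M, c) = M + 14*c
A = 79/3 (A = -2/3 + (1/3)*9**2 = -2/3 + (1/3)*81 = -2/3 + 27 = 79/3 ≈ 26.333)
f(S) = 79/(3*S)
sqrt(((-1469 + (3116 - 1*1497)) + 7763) + f(u(14, -12))) = sqrt(((-1469 + (3116 - 1*1497)) + 7763) + 79/(3*(14 + 14*(-12)))) = sqrt(((-1469 + (3116 - 1497)) + 7763) + 79/(3*(14 - 168))) = sqrt(((-1469 + 1619) + 7763) + (79/3)/(-154)) = sqrt((150 + 7763) + (79/3)*(-1/154)) = sqrt(7913 - 79/462) = sqrt(3655727/462) = sqrt(1688945874)/462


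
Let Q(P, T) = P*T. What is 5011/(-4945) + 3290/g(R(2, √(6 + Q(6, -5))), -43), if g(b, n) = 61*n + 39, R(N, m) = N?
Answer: -14608737/6388940 ≈ -2.2866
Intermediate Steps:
g(b, n) = 39 + 61*n
5011/(-4945) + 3290/g(R(2, √(6 + Q(6, -5))), -43) = 5011/(-4945) + 3290/(39 + 61*(-43)) = 5011*(-1/4945) + 3290/(39 - 2623) = -5011/4945 + 3290/(-2584) = -5011/4945 + 3290*(-1/2584) = -5011/4945 - 1645/1292 = -14608737/6388940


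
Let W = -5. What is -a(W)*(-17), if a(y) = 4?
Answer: 68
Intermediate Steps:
-a(W)*(-17) = -4*(-17) = -1*(-68) = 68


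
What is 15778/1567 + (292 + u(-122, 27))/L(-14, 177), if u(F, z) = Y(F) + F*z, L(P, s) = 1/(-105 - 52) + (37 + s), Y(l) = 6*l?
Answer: -388541480/52646499 ≈ -7.3802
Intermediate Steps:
L(P, s) = 5808/157 + s (L(P, s) = 1/(-157) + (37 + s) = -1/157 + (37 + s) = 5808/157 + s)
u(F, z) = 6*F + F*z
15778/1567 + (292 + u(-122, 27))/L(-14, 177) = 15778/1567 + (292 - 122*(6 + 27))/(5808/157 + 177) = 15778*(1/1567) + (292 - 122*33)/(33597/157) = 15778/1567 + (292 - 4026)*(157/33597) = 15778/1567 - 3734*157/33597 = 15778/1567 - 586238/33597 = -388541480/52646499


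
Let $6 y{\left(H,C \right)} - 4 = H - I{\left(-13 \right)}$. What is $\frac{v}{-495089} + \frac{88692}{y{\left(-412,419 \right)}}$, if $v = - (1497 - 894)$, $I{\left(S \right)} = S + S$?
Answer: $- \frac{131731185591}{94561999} \approx -1393.1$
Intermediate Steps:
$I{\left(S \right)} = 2 S$
$y{\left(H,C \right)} = 5 + \frac{H}{6}$ ($y{\left(H,C \right)} = \frac{2}{3} + \frac{H - 2 \left(-13\right)}{6} = \frac{2}{3} + \frac{H - -26}{6} = \frac{2}{3} + \frac{H + 26}{6} = \frac{2}{3} + \frac{26 + H}{6} = \frac{2}{3} + \left(\frac{13}{3} + \frac{H}{6}\right) = 5 + \frac{H}{6}$)
$v = -603$ ($v = - (1497 - 894) = \left(-1\right) 603 = -603$)
$\frac{v}{-495089} + \frac{88692}{y{\left(-412,419 \right)}} = - \frac{603}{-495089} + \frac{88692}{5 + \frac{1}{6} \left(-412\right)} = \left(-603\right) \left(- \frac{1}{495089}\right) + \frac{88692}{5 - \frac{206}{3}} = \frac{603}{495089} + \frac{88692}{- \frac{191}{3}} = \frac{603}{495089} + 88692 \left(- \frac{3}{191}\right) = \frac{603}{495089} - \frac{266076}{191} = - \frac{131731185591}{94561999}$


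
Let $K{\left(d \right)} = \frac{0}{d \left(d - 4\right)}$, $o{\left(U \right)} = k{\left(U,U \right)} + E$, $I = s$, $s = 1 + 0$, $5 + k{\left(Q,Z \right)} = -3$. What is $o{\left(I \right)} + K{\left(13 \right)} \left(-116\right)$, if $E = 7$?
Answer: $-1$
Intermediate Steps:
$k{\left(Q,Z \right)} = -8$ ($k{\left(Q,Z \right)} = -5 - 3 = -8$)
$s = 1$
$I = 1$
$o{\left(U \right)} = -1$ ($o{\left(U \right)} = -8 + 7 = -1$)
$K{\left(d \right)} = 0$ ($K{\left(d \right)} = \frac{0}{d \left(-4 + d\right)} = 0 \frac{1}{d \left(-4 + d\right)} = 0$)
$o{\left(I \right)} + K{\left(13 \right)} \left(-116\right) = -1 + 0 \left(-116\right) = -1 + 0 = -1$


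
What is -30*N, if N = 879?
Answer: -26370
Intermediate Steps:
-30*N = -30*879 = -26370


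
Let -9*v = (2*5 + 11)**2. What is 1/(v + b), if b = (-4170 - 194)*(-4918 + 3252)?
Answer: 1/7270375 ≈ 1.3754e-7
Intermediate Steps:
b = 7270424 (b = -4364*(-1666) = 7270424)
v = -49 (v = -(2*5 + 11)**2/9 = -(10 + 11)**2/9 = -1/9*21**2 = -1/9*441 = -49)
1/(v + b) = 1/(-49 + 7270424) = 1/7270375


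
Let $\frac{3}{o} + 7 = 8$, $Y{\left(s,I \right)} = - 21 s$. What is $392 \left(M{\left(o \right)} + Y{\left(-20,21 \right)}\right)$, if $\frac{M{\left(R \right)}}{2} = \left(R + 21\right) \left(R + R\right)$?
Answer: $277536$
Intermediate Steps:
$o = 3$ ($o = \frac{3}{-7 + 8} = \frac{3}{1} = 3 \cdot 1 = 3$)
$M{\left(R \right)} = 4 R \left(21 + R\right)$ ($M{\left(R \right)} = 2 \left(R + 21\right) \left(R + R\right) = 2 \left(21 + R\right) 2 R = 2 \cdot 2 R \left(21 + R\right) = 4 R \left(21 + R\right)$)
$392 \left(M{\left(o \right)} + Y{\left(-20,21 \right)}\right) = 392 \left(4 \cdot 3 \left(21 + 3\right) - -420\right) = 392 \left(4 \cdot 3 \cdot 24 + 420\right) = 392 \left(288 + 420\right) = 392 \cdot 708 = 277536$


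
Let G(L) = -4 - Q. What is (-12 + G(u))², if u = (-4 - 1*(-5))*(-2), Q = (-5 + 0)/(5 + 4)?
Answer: 19321/81 ≈ 238.53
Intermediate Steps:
Q = -5/9 ≈ -0.55556
u = -2 (u = (-4 + 5)*(-2) = 1*(-2) = -2)
G(L) = -31/9 (G(L) = -4 - 1*(-5/9) = -4 + 5/9 = -31/9)
(-12 + G(u))² = (-12 - 31/9)² = (-139/9)² = 19321/81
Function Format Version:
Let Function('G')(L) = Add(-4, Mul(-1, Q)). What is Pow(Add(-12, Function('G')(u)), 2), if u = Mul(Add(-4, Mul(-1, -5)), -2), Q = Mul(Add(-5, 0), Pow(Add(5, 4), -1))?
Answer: Rational(19321, 81) ≈ 238.53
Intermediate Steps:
Q = Rational(-5, 9) (Q = Mul(-5, Pow(9, -1)) = Mul(-5, Rational(1, 9)) = Rational(-5, 9) ≈ -0.55556)
u = -2 (u = Mul(Add(-4, 5), -2) = Mul(1, -2) = -2)
Function('G')(L) = Rational(-31, 9) (Function('G')(L) = Add(-4, Mul(-1, Rational(-5, 9))) = Add(-4, Rational(5, 9)) = Rational(-31, 9))
Pow(Add(-12, Function('G')(u)), 2) = Pow(Add(-12, Rational(-31, 9)), 2) = Pow(Rational(-139, 9), 2) = Rational(19321, 81)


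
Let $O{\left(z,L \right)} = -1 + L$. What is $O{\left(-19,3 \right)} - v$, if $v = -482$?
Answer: $484$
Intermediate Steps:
$O{\left(-19,3 \right)} - v = \left(-1 + 3\right) - -482 = 2 + 482 = 484$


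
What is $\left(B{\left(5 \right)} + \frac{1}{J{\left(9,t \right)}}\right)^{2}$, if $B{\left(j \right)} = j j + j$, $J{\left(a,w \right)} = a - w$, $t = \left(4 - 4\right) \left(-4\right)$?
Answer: $\frac{73441}{81} \approx 906.68$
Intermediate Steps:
$t = 0$ ($t = 0 \left(-4\right) = 0$)
$B{\left(j \right)} = j + j^{2}$ ($B{\left(j \right)} = j^{2} + j = j + j^{2}$)
$\left(B{\left(5 \right)} + \frac{1}{J{\left(9,t \right)}}\right)^{2} = \left(5 \left(1 + 5\right) + \frac{1}{9 - 0}\right)^{2} = \left(5 \cdot 6 + \frac{1}{9 + 0}\right)^{2} = \left(30 + \frac{1}{9}\right)^{2} = \left(\frac{271}{9}\right)^{2} = \frac{73441}{81}$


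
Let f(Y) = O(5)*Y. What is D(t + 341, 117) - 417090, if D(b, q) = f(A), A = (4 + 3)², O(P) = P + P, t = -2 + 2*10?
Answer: -416600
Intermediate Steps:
t = 18 (t = -2 + 20 = 18)
O(P) = 2*P
A = 49 (A = 7² = 49)
f(Y) = 10*Y (f(Y) = (2*5)*Y = 10*Y)
D(b, q) = 490 (D(b, q) = 10*49 = 490)
D(t + 341, 117) - 417090 = 490 - 417090 = -416600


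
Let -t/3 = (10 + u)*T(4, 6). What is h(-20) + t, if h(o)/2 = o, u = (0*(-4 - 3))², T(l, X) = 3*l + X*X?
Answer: -1480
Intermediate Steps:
T(l, X) = X² + 3*l (T(l, X) = 3*l + X² = X² + 3*l)
u = 0 (u = (0*(-7))² = 0² = 0)
h(o) = 2*o
t = -1440 (t = -3*(10 + 0)*(6² + 3*4) = -30*(36 + 12) = -30*48 = -3*480 = -1440)
h(-20) + t = 2*(-20) - 1440 = -40 - 1440 = -1480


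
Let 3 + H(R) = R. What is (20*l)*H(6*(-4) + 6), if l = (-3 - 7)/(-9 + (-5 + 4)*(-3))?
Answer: -700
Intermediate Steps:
H(R) = -3 + R
l = 5/3 (l = -10/(-9 - 1*(-3)) = -10/(-9 + 3) = -10/(-6) = -10*(-⅙) = 5/3 ≈ 1.6667)
(20*l)*H(6*(-4) + 6) = (20*(5/3))*(-3 + (6*(-4) + 6)) = 100*(-3 + (-24 + 6))/3 = 100*(-3 - 18)/3 = (100/3)*(-21) = -700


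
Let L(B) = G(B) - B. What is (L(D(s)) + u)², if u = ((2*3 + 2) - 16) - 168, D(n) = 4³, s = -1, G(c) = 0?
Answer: 57600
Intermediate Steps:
D(n) = 64
L(B) = -B (L(B) = 0 - B = -B)
u = -176 (u = ((6 + 2) - 16) - 168 = (8 - 16) - 168 = -8 - 168 = -176)
(L(D(s)) + u)² = (-1*64 - 176)² = (-64 - 176)² = (-240)² = 57600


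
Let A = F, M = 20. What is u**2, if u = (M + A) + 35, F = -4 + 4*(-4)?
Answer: 1225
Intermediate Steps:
F = -20 (F = -4 - 16 = -20)
A = -20
u = 35 (u = (20 - 20) + 35 = 0 + 35 = 35)
u**2 = 35**2 = 1225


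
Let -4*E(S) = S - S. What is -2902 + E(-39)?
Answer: -2902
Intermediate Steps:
E(S) = 0 (E(S) = -(S - S)/4 = -1/4*0 = 0)
-2902 + E(-39) = -2902 + 0 = -2902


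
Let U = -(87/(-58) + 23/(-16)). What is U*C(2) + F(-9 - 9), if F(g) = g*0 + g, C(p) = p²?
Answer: -25/4 ≈ -6.2500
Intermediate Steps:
U = 47/16 (U = -(87*(-1/58) + 23*(-1/16)) = -(-3/2 - 23/16) = -1*(-47/16) = 47/16 ≈ 2.9375)
F(g) = g (F(g) = 0 + g = g)
U*C(2) + F(-9 - 9) = (47/16)*2² + (-9 - 9) = (47/16)*4 - 18 = 47/4 - 18 = -25/4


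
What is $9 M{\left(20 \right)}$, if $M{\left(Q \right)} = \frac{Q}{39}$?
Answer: $\frac{60}{13} \approx 4.6154$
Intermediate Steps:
$M{\left(Q \right)} = \frac{Q}{39}$ ($M{\left(Q \right)} = Q \frac{1}{39} = \frac{Q}{39}$)
$9 M{\left(20 \right)} = 9 \cdot \frac{1}{39} \cdot 20 = 9 \cdot \frac{20}{39} = \frac{60}{13}$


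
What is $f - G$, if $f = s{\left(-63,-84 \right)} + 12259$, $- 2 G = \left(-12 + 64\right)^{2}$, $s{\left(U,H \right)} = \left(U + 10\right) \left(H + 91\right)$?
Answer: $13240$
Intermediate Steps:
$s{\left(U,H \right)} = \left(10 + U\right) \left(91 + H\right)$
$G = -1352$ ($G = - \frac{\left(-12 + 64\right)^{2}}{2} = - \frac{52^{2}}{2} = \left(- \frac{1}{2}\right) 2704 = -1352$)
$f = 11888$ ($f = \left(910 + 10 \left(-84\right) + 91 \left(-63\right) - -5292\right) + 12259 = \left(910 - 840 - 5733 + 5292\right) + 12259 = -371 + 12259 = 11888$)
$f - G = 11888 - -1352 = 11888 + 1352 = 13240$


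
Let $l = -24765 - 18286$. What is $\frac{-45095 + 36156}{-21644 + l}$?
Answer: $\frac{8939}{64695} \approx 0.13817$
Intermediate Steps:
$l = -43051$ ($l = -24765 - 18286 = -43051$)
$\frac{-45095 + 36156}{-21644 + l} = \frac{-45095 + 36156}{-21644 - 43051} = - \frac{8939}{-64695} = \left(-8939\right) \left(- \frac{1}{64695}\right) = \frac{8939}{64695}$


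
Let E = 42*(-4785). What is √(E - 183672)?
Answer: 3*I*√42738 ≈ 620.2*I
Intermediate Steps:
E = -200970
√(E - 183672) = √(-200970 - 183672) = √(-384642) = 3*I*√42738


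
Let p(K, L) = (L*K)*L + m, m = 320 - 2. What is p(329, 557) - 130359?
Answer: 101941880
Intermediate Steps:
m = 318
p(K, L) = 318 + K*L² (p(K, L) = (L*K)*L + 318 = (K*L)*L + 318 = K*L² + 318 = 318 + K*L²)
p(329, 557) - 130359 = (318 + 329*557²) - 130359 = (318 + 329*310249) - 130359 = (318 + 102071921) - 130359 = 102072239 - 130359 = 101941880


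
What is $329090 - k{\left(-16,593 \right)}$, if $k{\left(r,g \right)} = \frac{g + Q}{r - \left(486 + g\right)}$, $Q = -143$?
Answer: $\frac{24023600}{73} \approx 3.2909 \cdot 10^{5}$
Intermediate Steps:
$k{\left(r,g \right)} = \frac{-143 + g}{-486 + r - g}$ ($k{\left(r,g \right)} = \frac{g - 143}{r - \left(486 + g\right)} = \frac{-143 + g}{-486 + r - g}$)
$329090 - k{\left(-16,593 \right)} = 329090 - \frac{143 - 593}{486 + 593 - -16} = 329090 - \frac{143 - 593}{486 + 593 + 16} = 329090 - \frac{1}{1095} \left(-450\right) = 329090 - - \frac{30}{73} = 329090 + \frac{30}{73} = \frac{24023600}{73}$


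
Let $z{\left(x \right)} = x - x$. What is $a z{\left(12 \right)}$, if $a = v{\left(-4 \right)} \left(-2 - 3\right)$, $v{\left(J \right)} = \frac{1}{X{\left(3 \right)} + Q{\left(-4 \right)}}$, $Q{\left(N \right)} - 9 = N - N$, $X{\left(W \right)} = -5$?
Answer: $0$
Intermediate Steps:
$Q{\left(N \right)} = 9$ ($Q{\left(N \right)} = 9 + \left(N - N\right) = 9 + 0 = 9$)
$v{\left(J \right)} = \frac{1}{4}$ ($v{\left(J \right)} = \frac{1}{-5 + 9} = \frac{1}{4}$)
$z{\left(x \right)} = 0$
$a = - \frac{5}{4}$ ($a = \frac{-2 - 3}{4} = \frac{1}{4} \left(-5\right) = - \frac{5}{4} \approx -1.25$)
$a z{\left(12 \right)} = \left(- \frac{5}{4}\right) 0 = 0$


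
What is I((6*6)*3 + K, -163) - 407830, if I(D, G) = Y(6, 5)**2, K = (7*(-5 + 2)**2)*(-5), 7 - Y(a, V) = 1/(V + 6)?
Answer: -49341654/121 ≈ -4.0778e+5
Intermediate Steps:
Y(a, V) = 7 - 1/(6 + V) (Y(a, V) = 7 - 1/(V + 6) = 7 - 1/(6 + V))
K = -315 (K = (7*(-3)**2)*(-5) = (7*9)*(-5) = 63*(-5) = -315)
I(D, G) = 5776/121 (I(D, G) = ((41 + 7*5)/(6 + 5))**2 = ((41 + 35)/11)**2 = ((1/11)*76)**2 = (76/11)**2 = 5776/121)
I((6*6)*3 + K, -163) - 407830 = 5776/121 - 407830 = -49341654/121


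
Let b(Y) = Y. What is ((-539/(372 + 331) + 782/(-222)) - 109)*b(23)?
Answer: -5495321/2109 ≈ -2605.7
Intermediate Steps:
((-539/(372 + 331) + 782/(-222)) - 109)*b(23) = ((-539/(372 + 331) + 782/(-222)) - 109)*23 = ((-539/703 + 782*(-1/222)) - 109)*23 = ((-539*1/703 - 391/111) - 109)*23 = ((-539/703 - 391/111) - 109)*23 = (-9046/2109 - 109)*23 = -238927/2109*23 = -5495321/2109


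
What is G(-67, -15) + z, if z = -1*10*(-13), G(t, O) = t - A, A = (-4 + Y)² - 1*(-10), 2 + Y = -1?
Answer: 4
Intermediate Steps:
Y = -3 (Y = -2 - 1 = -3)
A = 59 (A = (-4 - 3)² - 1*(-10) = (-7)² + 10 = 49 + 10 = 59)
G(t, O) = -59 + t (G(t, O) = t - 1*59 = t - 59 = -59 + t)
z = 130 (z = -10*(-13) = 130)
G(-67, -15) + z = (-59 - 67) + 130 = -126 + 130 = 4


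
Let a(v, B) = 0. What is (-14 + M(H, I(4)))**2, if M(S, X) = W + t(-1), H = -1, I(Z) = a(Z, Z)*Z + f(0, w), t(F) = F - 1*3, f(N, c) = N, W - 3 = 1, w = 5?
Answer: 196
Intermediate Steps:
W = 4 (W = 3 + 1 = 4)
t(F) = -3 + F (t(F) = F - 3 = -3 + F)
I(Z) = 0 (I(Z) = 0*Z + 0 = 0 + 0 = 0)
M(S, X) = 0 (M(S, X) = 4 + (-3 - 1) = 4 - 4 = 0)
(-14 + M(H, I(4)))**2 = (-14 + 0)**2 = (-14)**2 = 196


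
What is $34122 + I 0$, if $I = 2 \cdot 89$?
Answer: $34122$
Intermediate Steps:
$I = 178$
$34122 + I 0 = 34122 + 178 \cdot 0 = 34122 + 0 = 34122$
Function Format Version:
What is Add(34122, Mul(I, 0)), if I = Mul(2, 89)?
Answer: 34122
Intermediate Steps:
I = 178
Add(34122, Mul(I, 0)) = Add(34122, Mul(178, 0)) = Add(34122, 0) = 34122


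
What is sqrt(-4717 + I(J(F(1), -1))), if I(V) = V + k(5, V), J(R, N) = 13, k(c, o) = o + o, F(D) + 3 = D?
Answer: I*sqrt(4678) ≈ 68.396*I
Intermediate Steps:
F(D) = -3 + D
k(c, o) = 2*o
I(V) = 3*V (I(V) = V + 2*V = 3*V)
sqrt(-4717 + I(J(F(1), -1))) = sqrt(-4717 + 3*13) = sqrt(-4717 + 39) = sqrt(-4678) = I*sqrt(4678)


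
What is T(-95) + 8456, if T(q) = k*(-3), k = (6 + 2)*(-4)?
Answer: 8552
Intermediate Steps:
k = -32 (k = 8*(-4) = -32)
T(q) = 96 (T(q) = -32*(-3) = 96)
T(-95) + 8456 = 96 + 8456 = 8552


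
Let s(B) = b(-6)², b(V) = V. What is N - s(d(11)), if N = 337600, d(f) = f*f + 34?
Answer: 337564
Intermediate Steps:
d(f) = 34 + f² (d(f) = f² + 34 = 34 + f²)
s(B) = 36 (s(B) = (-6)² = 36)
N - s(d(11)) = 337600 - 1*36 = 337600 - 36 = 337564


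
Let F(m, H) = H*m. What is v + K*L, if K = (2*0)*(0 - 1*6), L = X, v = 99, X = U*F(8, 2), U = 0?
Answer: 99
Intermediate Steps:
X = 0 (X = 0*(2*8) = 0*16 = 0)
L = 0
K = 0 (K = 0*(0 - 6) = 0*(-6) = 0)
v + K*L = 99 + 0*0 = 99 + 0 = 99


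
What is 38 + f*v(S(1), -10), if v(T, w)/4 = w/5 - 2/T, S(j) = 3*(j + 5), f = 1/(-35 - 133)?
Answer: 14383/378 ≈ 38.050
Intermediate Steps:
f = -1/168 (f = 1/(-168) = -1/168 ≈ -0.0059524)
S(j) = 15 + 3*j (S(j) = 3*(5 + j) = 15 + 3*j)
v(T, w) = -8/T + 4*w/5 (v(T, w) = 4*(w/5 - 2/T) = 4*(-2/T + w/5) = -8/T + 4*w/5)
38 + f*v(S(1), -10) = 38 - (-8/(15 + 3*1) + (4/5)*(-10))/168 = 38 - (-8/(15 + 3) - 8)/168 = 38 - (-8/18 - 8)/168 = 38 - (-8*1/18 - 8)/168 = 38 - (-4/9 - 8)/168 = 38 - 1/168*(-76/9) = 38 + 19/378 = 14383/378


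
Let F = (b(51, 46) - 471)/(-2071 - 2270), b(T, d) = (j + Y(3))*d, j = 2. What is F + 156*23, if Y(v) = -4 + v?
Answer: 15575933/4341 ≈ 3588.1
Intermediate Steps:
b(T, d) = d (b(T, d) = (2 + (-4 + 3))*d = (2 - 1)*d = 1*d = d)
F = 425/4341 (F = (46 - 471)/(-2071 - 2270) = -425/(-4341) = -425*(-1/4341) = 425/4341 ≈ 0.097904)
F + 156*23 = 425/4341 + 156*23 = 425/4341 + 3588 = 15575933/4341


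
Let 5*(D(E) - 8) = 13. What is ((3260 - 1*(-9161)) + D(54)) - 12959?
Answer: -2637/5 ≈ -527.40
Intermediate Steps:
D(E) = 53/5 (D(E) = 8 + (⅕)*13 = 8 + 13/5 = 53/5)
((3260 - 1*(-9161)) + D(54)) - 12959 = ((3260 - 1*(-9161)) + 53/5) - 12959 = ((3260 + 9161) + 53/5) - 12959 = (12421 + 53/5) - 12959 = 62158/5 - 12959 = -2637/5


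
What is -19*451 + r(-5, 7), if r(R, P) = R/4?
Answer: -34281/4 ≈ -8570.3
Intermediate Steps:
r(R, P) = R/4
-19*451 + r(-5, 7) = -19*451 + (¼)*(-5) = -8569 - 5/4 = -34281/4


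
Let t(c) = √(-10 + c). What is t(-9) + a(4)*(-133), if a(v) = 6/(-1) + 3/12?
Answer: 3059/4 + I*√19 ≈ 764.75 + 4.3589*I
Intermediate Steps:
a(v) = -23/4 (a(v) = 6*(-1) + 3*(1/12) = -6 + ¼ = -23/4)
t(-9) + a(4)*(-133) = √(-10 - 9) - 23/4*(-133) = √(-19) + 3059/4 = I*√19 + 3059/4 = 3059/4 + I*√19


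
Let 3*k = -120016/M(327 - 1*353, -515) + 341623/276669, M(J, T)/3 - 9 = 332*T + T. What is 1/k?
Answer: 2635825563/1289848099 ≈ 2.0435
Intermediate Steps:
M(J, T) = 27 + 999*T (M(J, T) = 27 + 3*(332*T + T) = 27 + 3*(333*T) = 27 + 999*T)
k = 1289848099/2635825563 (k = (-120016/(27 + 999*(-515)) + 341623/276669)/3 = (-120016/(27 - 514485) + 341623*(1/276669))/3 = (-120016/(-514458) + 341623/276669)/3 = (-120016*(-1/514458) + 341623/276669)/3 = (60008/257229 + 341623/276669)/3 = (1/3)*(1289848099/878608521) = 1289848099/2635825563 ≈ 0.48935)
1/k = 1/(1289848099/2635825563) = 2635825563/1289848099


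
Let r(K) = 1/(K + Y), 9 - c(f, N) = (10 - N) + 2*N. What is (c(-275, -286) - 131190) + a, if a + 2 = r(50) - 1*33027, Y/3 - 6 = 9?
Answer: -15573729/95 ≈ -1.6393e+5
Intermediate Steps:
Y = 45 (Y = 18 + 3*9 = 18 + 27 = 45)
c(f, N) = -1 - N (c(f, N) = 9 - ((10 - N) + 2*N) = 9 - (10 + N) = 9 + (-10 - N) = -1 - N)
r(K) = 1/(45 + K) (r(K) = 1/(K + 45) = 1/(45 + K))
a = -3137754/95 (a = -2 + (1/(45 + 50) - 1*33027) = -2 + (1/95 - 33027) = -2 - 3137564/95 = -3137754/95 ≈ -33029.)
(c(-275, -286) - 131190) + a = ((-1 - 1*(-286)) - 131190) - 3137754/95 = ((-1 + 286) - 131190) - 3137754/95 = (285 - 131190) - 3137754/95 = -130905 - 3137754/95 = -15573729/95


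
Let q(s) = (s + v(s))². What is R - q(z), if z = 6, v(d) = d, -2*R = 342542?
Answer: -171415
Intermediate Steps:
R = -171271 (R = -½*342542 = -171271)
q(s) = 4*s² (q(s) = (s + s)² = (2*s)² = 4*s²)
R - q(z) = -171271 - 4*6² = -171271 - 4*36 = -171271 - 1*144 = -171271 - 144 = -171415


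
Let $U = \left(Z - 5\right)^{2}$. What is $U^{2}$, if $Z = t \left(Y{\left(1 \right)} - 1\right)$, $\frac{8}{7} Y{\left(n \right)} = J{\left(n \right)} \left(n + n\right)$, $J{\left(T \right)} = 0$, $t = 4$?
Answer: $6561$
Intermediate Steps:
$Y{\left(n \right)} = 0$ ($Y{\left(n \right)} = \frac{7 \cdot 0 \left(n + n\right)}{8} = \frac{7 \cdot 0 \cdot 2 n}{8} = \frac{7}{8} \cdot 0 = 0$)
$Z = -4$ ($Z = 4 \left(0 - 1\right) = 4 \left(-1\right) = -4$)
$U = 81$ ($U = \left(-4 - 5\right)^{2} = \left(-9\right)^{2} = 81$)
$U^{2} = 81^{2} = 6561$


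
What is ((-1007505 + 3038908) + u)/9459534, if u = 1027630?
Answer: 3059033/9459534 ≈ 0.32338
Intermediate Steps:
((-1007505 + 3038908) + u)/9459534 = ((-1007505 + 3038908) + 1027630)/9459534 = (2031403 + 1027630)*(1/9459534) = 3059033*(1/9459534) = 3059033/9459534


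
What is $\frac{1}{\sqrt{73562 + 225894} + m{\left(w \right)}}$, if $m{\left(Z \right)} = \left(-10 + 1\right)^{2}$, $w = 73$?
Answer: $- \frac{81}{292895} + \frac{8 \sqrt{4679}}{292895} \approx 0.0015918$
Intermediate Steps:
$m{\left(Z \right)} = 81$ ($m{\left(Z \right)} = \left(-9\right)^{2} = 81$)
$\frac{1}{\sqrt{73562 + 225894} + m{\left(w \right)}} = \frac{1}{\sqrt{73562 + 225894} + 81} = \frac{1}{\sqrt{299456} + 81} = \frac{1}{8 \sqrt{4679} + 81} = \frac{1}{81 + 8 \sqrt{4679}}$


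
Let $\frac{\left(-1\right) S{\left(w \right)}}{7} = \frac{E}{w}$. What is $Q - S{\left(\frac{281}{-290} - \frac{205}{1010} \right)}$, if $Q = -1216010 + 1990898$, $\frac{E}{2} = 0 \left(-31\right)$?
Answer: $774888$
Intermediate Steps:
$E = 0$ ($E = 2 \cdot 0 \left(-31\right) = 2 \cdot 0 = 0$)
$S{\left(w \right)} = 0$ ($S{\left(w \right)} = - 7 \frac{0}{w} = \left(-7\right) 0 = 0$)
$Q = 774888$
$Q - S{\left(\frac{281}{-290} - \frac{205}{1010} \right)} = 774888 - 0 = 774888 + 0 = 774888$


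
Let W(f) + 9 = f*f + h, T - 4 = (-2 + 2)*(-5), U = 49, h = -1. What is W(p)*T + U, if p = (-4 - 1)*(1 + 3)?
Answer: 1609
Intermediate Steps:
T = 4 (T = 4 + (-2 + 2)*(-5) = 4 + 0*(-5) = 4 + 0 = 4)
p = -20 (p = -5*4 = -20)
W(f) = -10 + f**2 (W(f) = -9 + (f*f - 1) = -9 + (f**2 - 1) = -9 + (-1 + f**2) = -10 + f**2)
W(p)*T + U = (-10 + (-20)**2)*4 + 49 = (-10 + 400)*4 + 49 = 390*4 + 49 = 1560 + 49 = 1609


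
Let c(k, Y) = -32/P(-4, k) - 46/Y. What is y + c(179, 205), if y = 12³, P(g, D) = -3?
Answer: 1069142/615 ≈ 1738.4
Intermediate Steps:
y = 1728
c(k, Y) = 32/3 - 46/Y (c(k, Y) = -32/(-3) - 46/Y = -32*(-⅓) - 46/Y = 32/3 - 46/Y)
y + c(179, 205) = 1728 + (32/3 - 46/205) = 1728 + 6422/615 = 1069142/615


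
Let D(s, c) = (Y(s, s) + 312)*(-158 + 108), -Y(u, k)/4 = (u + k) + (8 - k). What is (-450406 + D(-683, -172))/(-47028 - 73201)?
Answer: 601006/120229 ≈ 4.9988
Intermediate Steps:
Y(u, k) = -32 - 4*u (Y(u, k) = -4*((u + k) + (8 - k)) = -4*((k + u) + (8 - k)) = -4*(8 + u) = -32 - 4*u)
D(s, c) = -14000 + 200*s (D(s, c) = ((-32 - 4*s) + 312)*(-158 + 108) = (280 - 4*s)*(-50) = -14000 + 200*s)
(-450406 + D(-683, -172))/(-47028 - 73201) = (-450406 + (-14000 + 200*(-683)))/(-47028 - 73201) = (-450406 + (-14000 - 136600))/(-120229) = (-450406 - 150600)*(-1/120229) = -601006*(-1/120229) = 601006/120229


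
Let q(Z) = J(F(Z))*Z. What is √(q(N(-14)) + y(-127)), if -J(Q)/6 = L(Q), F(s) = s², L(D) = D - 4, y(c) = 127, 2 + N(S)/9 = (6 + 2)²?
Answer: I*√1042433153 ≈ 32287.0*I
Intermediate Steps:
N(S) = 558 (N(S) = -18 + 9*(6 + 2)² = -18 + 9*8² = -18 + 9*64 = -18 + 576 = 558)
L(D) = -4 + D
J(Q) = 24 - 6*Q (J(Q) = -6*(-4 + Q) = 24 - 6*Q)
q(Z) = Z*(24 - 6*Z²) (q(Z) = (24 - 6*Z²)*Z = Z*(24 - 6*Z²))
√(q(N(-14)) + y(-127)) = √(6*558*(4 - 1*558²) + 127) = √(6*558*(4 - 1*311364) + 127) = √(6*558*(4 - 311364) + 127) = √(6*558*(-311360) + 127) = √(-1042433280 + 127) = √(-1042433153) = I*√1042433153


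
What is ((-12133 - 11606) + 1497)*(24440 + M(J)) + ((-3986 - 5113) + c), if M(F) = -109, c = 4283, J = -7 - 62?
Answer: -541174918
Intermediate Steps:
J = -69
((-12133 - 11606) + 1497)*(24440 + M(J)) + ((-3986 - 5113) + c) = ((-12133 - 11606) + 1497)*(24440 - 109) + ((-3986 - 5113) + 4283) = (-23739 + 1497)*24331 + (-9099 + 4283) = -22242*24331 - 4816 = -541170102 - 4816 = -541174918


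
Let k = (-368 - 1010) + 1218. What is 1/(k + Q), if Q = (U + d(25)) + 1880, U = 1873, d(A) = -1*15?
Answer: 1/3578 ≈ 0.00027949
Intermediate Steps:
k = -160 (k = -1378 + 1218 = -160)
d(A) = -15
Q = 3738 (Q = (1873 - 15) + 1880 = 1858 + 1880 = 3738)
1/(k + Q) = 1/(-160 + 3738) = 1/3578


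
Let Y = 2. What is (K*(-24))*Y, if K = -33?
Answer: 1584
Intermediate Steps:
(K*(-24))*Y = -33*(-24)*2 = 792*2 = 1584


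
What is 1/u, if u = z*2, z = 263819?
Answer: 1/527638 ≈ 1.8952e-6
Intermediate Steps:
u = 527638 (u = 263819*2 = 527638)
1/u = 1/527638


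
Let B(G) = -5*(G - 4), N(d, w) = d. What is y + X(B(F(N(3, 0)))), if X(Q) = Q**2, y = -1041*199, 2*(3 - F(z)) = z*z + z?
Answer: -205934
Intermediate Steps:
F(z) = 3 - z/2 - z**2/2 (F(z) = 3 - (z*z + z)/2 = 3 - (z**2 + z)/2 = 3 - (z + z**2)/2 = 3 + (-z/2 - z**2/2) = 3 - z/2 - z**2/2)
B(G) = 20 - 5*G (B(G) = -5*(-4 + G) = 20 - 5*G)
y = -207159
y + X(B(F(N(3, 0)))) = -207159 + (20 - 5*(3 - 1/2*3 - 1/2*3**2))**2 = -207159 + (20 - 5*(3 - 3/2 - 1/2*9))**2 = -207159 + (20 - 5*(3 - 3/2 - 9/2))**2 = -207159 + (20 - 5*(-3))**2 = -207159 + (20 + 15)**2 = -207159 + 35**2 = -207159 + 1225 = -205934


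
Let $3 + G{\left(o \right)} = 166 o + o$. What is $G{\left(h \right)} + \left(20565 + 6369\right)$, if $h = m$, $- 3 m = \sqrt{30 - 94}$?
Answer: $26931 - \frac{1336 i}{3} \approx 26931.0 - 445.33 i$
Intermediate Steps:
$m = - \frac{8 i}{3}$ ($m = - \frac{\sqrt{30 - 94}}{3} = - \frac{\sqrt{-64}}{3} = - \frac{8 i}{3} \approx - 2.6667 i$)
$h = - \frac{8 i}{3} \approx - 2.6667 i$
$G{\left(o \right)} = -3 + 167 o$ ($G{\left(o \right)} = -3 + \left(166 o + o\right) = -3 + 167 o$)
$G{\left(h \right)} + \left(20565 + 6369\right) = \left(-3 + 167 \left(- \frac{8 i}{3}\right)\right) + \left(20565 + 6369\right) = \left(-3 - \frac{1336 i}{3}\right) + 26934 = 26931 - \frac{1336 i}{3}$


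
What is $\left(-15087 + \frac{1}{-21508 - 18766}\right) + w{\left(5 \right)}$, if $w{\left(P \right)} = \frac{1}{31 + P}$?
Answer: $- \frac{10937028965}{724932} \approx -15087.0$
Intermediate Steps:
$\left(-15087 + \frac{1}{-21508 - 18766}\right) + w{\left(5 \right)} = \left(-15087 + \frac{1}{-21508 - 18766}\right) + \frac{1}{31 + 5} = \left(-15087 + \frac{1}{-40274}\right) + \frac{1}{36} = \left(-15087 - \frac{1}{40274}\right) + \frac{1}{36} = - \frac{607613839}{40274} + \frac{1}{36} = - \frac{10937028965}{724932}$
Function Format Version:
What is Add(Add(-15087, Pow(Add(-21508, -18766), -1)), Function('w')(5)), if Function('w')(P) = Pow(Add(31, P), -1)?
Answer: Rational(-10937028965, 724932) ≈ -15087.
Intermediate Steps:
Add(Add(-15087, Pow(Add(-21508, -18766), -1)), Function('w')(5)) = Add(Add(-15087, Pow(Add(-21508, -18766), -1)), Pow(Add(31, 5), -1)) = Add(Add(-15087, Pow(-40274, -1)), Pow(36, -1)) = Add(Add(-15087, Rational(-1, 40274)), Rational(1, 36)) = Add(Rational(-607613839, 40274), Rational(1, 36)) = Rational(-10937028965, 724932)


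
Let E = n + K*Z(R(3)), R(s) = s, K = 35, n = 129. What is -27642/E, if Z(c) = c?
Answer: -4607/39 ≈ -118.13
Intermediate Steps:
E = 234 (E = 129 + 35*3 = 129 + 105 = 234)
-27642/E = -27642/234 = -27642*1/234 = -4607/39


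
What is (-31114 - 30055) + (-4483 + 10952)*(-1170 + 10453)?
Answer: 59990558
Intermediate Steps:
(-31114 - 30055) + (-4483 + 10952)*(-1170 + 10453) = -61169 + 6469*9283 = -61169 + 60051727 = 59990558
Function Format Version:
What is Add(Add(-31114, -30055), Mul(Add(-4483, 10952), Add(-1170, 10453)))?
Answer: 59990558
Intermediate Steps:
Add(Add(-31114, -30055), Mul(Add(-4483, 10952), Add(-1170, 10453))) = Add(-61169, Mul(6469, 9283)) = Add(-61169, 60051727) = 59990558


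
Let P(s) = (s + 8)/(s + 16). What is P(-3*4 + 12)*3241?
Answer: 3241/2 ≈ 1620.5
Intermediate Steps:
P(s) = (8 + s)/(16 + s)
P(-3*4 + 12)*3241 = ((8 + (-3*4 + 12))/(16 + (-3*4 + 12)))*3241 = ((8 + (-12 + 12))/(16 + (-12 + 12)))*3241 = ((8 + 0)/(16 + 0))*3241 = (8/16)*3241 = ((1/16)*8)*3241 = (½)*3241 = 3241/2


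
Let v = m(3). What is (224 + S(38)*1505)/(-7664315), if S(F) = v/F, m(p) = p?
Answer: -13027/291243970 ≈ -4.4729e-5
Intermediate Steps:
v = 3
S(F) = 3/F
(224 + S(38)*1505)/(-7664315) = (224 + (3/38)*1505)/(-7664315) = (224 + (3*(1/38))*1505)*(-1/7664315) = (224 + (3/38)*1505)*(-1/7664315) = (224 + 4515/38)*(-1/7664315) = (13027/38)*(-1/7664315) = -13027/291243970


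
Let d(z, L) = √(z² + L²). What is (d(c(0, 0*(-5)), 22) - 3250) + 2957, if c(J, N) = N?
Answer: -271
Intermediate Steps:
d(z, L) = √(L² + z²)
(d(c(0, 0*(-5)), 22) - 3250) + 2957 = (√(22² + (0*(-5))²) - 3250) + 2957 = (√(484 + 0²) - 3250) + 2957 = (√(484 + 0) - 3250) + 2957 = (√484 - 3250) + 2957 = (22 - 3250) + 2957 = -3228 + 2957 = -271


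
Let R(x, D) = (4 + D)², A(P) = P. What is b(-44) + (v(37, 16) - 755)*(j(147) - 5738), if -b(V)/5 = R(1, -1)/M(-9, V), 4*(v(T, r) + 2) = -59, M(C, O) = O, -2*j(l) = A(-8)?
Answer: 194709483/44 ≈ 4.4252e+6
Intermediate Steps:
j(l) = 4 (j(l) = -½*(-8) = 4)
v(T, r) = -67/4 (v(T, r) = -2 + (¼)*(-59) = -2 - 59/4 = -67/4)
b(V) = -45/V (b(V) = -5*(4 - 1)²/V = -5*3²/V = -45/V)
b(-44) + (v(37, 16) - 755)*(j(147) - 5738) = -45/(-44) + (-67/4 - 755)*(4 - 5738) = -45*(-1/44) - 3087/4*(-5734) = 45/44 + 8850429/2 = 194709483/44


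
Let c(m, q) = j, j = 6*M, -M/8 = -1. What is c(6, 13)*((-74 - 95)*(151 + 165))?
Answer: -2563392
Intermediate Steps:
M = 8 (M = -8*(-1) = 8)
j = 48 (j = 6*8 = 48)
c(m, q) = 48
c(6, 13)*((-74 - 95)*(151 + 165)) = 48*((-74 - 95)*(151 + 165)) = 48*(-169*316) = 48*(-53404) = -2563392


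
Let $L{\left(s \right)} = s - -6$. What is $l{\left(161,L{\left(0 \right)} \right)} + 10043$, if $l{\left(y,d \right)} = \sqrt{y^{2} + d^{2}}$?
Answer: $10043 + \sqrt{25957} \approx 10204.0$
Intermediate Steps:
$L{\left(s \right)} = 6 + s$ ($L{\left(s \right)} = s + 6 = 6 + s$)
$l{\left(y,d \right)} = \sqrt{d^{2} + y^{2}}$
$l{\left(161,L{\left(0 \right)} \right)} + 10043 = \sqrt{\left(6 + 0\right)^{2} + 161^{2}} + 10043 = \sqrt{6^{2} + 25921} + 10043 = \sqrt{36 + 25921} + 10043 = \sqrt{25957} + 10043 = 10043 + \sqrt{25957}$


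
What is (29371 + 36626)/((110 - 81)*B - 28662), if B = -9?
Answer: -21999/9641 ≈ -2.2818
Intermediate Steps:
(29371 + 36626)/((110 - 81)*B - 28662) = (29371 + 36626)/((110 - 81)*(-9) - 28662) = 65997/(29*(-9) - 28662) = 65997/(-261 - 28662) = 65997/(-28923) = 65997*(-1/28923) = -21999/9641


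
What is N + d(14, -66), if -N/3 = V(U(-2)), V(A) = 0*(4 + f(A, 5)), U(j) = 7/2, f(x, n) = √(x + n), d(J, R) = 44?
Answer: 44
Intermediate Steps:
f(x, n) = √(n + x)
U(j) = 7/2 (U(j) = 7*(½) = 7/2)
V(A) = 0 (V(A) = 0*(4 + √(5 + A)) = 0)
N = 0 (N = -3*0 = 0)
N + d(14, -66) = 0 + 44 = 44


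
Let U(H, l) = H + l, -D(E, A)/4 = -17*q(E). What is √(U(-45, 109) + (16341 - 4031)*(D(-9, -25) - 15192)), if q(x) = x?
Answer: 2*I*√48636794 ≈ 13948.0*I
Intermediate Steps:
D(E, A) = 68*E (D(E, A) = -(-68)*E = 68*E)
√(U(-45, 109) + (16341 - 4031)*(D(-9, -25) - 15192)) = √((-45 + 109) + (16341 - 4031)*(68*(-9) - 15192)) = √(64 + 12310*(-612 - 15192)) = √(64 + 12310*(-15804)) = √(64 - 194547240) = √(-194547176) = 2*I*√48636794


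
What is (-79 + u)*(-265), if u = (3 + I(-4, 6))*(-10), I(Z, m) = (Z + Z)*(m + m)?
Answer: -225515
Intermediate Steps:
I(Z, m) = 4*Z*m (I(Z, m) = (2*Z)*(2*m) = 4*Z*m)
u = 930 (u = (3 + 4*(-4)*6)*(-10) = (3 - 96)*(-10) = -93*(-10) = 930)
(-79 + u)*(-265) = (-79 + 930)*(-265) = 851*(-265) = -225515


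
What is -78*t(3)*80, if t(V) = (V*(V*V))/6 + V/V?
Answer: -34320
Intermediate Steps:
t(V) = 1 + V**3/6 (t(V) = (V*V**2)*(1/6) + 1 = V**3*(1/6) + 1 = V**3/6 + 1 = 1 + V**3/6)
-78*t(3)*80 = -78*(1 + (1/6)*3**3)*80 = -78*(1 + (1/6)*27)*80 = -78*(1 + 9/2)*80 = -78*11/2*80 = -429*80 = -34320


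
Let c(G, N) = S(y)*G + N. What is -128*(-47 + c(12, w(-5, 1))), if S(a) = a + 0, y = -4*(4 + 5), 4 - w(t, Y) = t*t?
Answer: 64000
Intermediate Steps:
w(t, Y) = 4 - t² (w(t, Y) = 4 - t*t = 4 - t²)
y = -36 (y = -4*9 = -36)
S(a) = a
c(G, N) = N - 36*G (c(G, N) = -36*G + N = N - 36*G)
-128*(-47 + c(12, w(-5, 1))) = -128*(-47 + ((4 - 1*(-5)²) - 36*12)) = -128*(-47 + ((4 - 1*25) - 432)) = -128*(-47 + ((4 - 25) - 432)) = -128*(-47 + (-21 - 432)) = -128*(-47 - 453) = -128*(-500) = 64000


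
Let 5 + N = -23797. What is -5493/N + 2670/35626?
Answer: 43207493/141328342 ≈ 0.30572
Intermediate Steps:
N = -23802 (N = -5 - 23797 = -23802)
-5493/N + 2670/35626 = -5493/(-23802) + 2670/35626 = -5493*(-1/23802) + 2670*(1/35626) = 1831/7934 + 1335/17813 = 43207493/141328342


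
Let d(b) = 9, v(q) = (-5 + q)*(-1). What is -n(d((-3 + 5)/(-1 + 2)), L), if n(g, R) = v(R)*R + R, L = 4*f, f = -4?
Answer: 352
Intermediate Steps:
v(q) = 5 - q
L = -16 (L = 4*(-4) = -16)
n(g, R) = R + R*(5 - R) (n(g, R) = (5 - R)*R + R = R*(5 - R) + R = R + R*(5 - R))
-n(d((-3 + 5)/(-1 + 2)), L) = -(-16)*(6 - 1*(-16)) = -(-16)*(6 + 16) = -(-16)*22 = -1*(-352) = 352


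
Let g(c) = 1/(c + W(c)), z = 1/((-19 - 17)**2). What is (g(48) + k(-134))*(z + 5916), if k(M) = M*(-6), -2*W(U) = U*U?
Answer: 6805465808255/1430784 ≈ 4.7565e+6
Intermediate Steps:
W(U) = -U**2/2 (W(U) = -U*U/2 = -U**2/2)
z = 1/1296 (z = 1/((-36)**2) = 1/1296 ≈ 0.00077160)
k(M) = -6*M
g(c) = 1/(c - c**2/2)
(g(48) + k(-134))*(z + 5916) = (-2/(48*(-2 + 48)) - 6*(-134))*(1/1296 + 5916) = (-2*1/48/46 + 804)*(7667137/1296) = (-2*1/48*1/46 + 804)*(7667137/1296) = (-1/1104 + 804)*(7667137/1296) = (887615/1104)*(7667137/1296) = 6805465808255/1430784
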